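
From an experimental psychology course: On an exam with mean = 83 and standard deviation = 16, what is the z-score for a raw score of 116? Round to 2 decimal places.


z = (X - mu) / sigma
= (116 - 83) / 16
= 33 / 16
= 2.06


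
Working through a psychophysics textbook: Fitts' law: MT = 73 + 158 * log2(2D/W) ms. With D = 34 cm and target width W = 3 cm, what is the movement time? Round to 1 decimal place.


MT = 73 + 158 * log2(2*34/3)
2D/W = 22.666667
log2(22.666667) = 4.5025
MT = 73 + 158 * 4.5025
= 784.4 ms


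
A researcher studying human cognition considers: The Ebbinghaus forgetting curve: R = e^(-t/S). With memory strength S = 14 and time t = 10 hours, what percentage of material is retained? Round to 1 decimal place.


R = e^(-t/S)
-t/S = -10/14 = -0.714286
R = e^(-0.714286) = 0.489542
Percentage = 0.489542 * 100
= 49.0


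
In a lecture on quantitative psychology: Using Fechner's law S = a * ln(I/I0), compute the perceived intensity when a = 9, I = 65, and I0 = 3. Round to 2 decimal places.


S = 9 * ln(65/3)
I/I0 = 21.666667
ln(21.666667) = 3.0758
S = 9 * 3.0758
= 27.68


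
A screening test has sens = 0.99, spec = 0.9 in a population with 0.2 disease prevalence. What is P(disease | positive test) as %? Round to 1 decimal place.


PPV = (sens * prev) / (sens * prev + (1-spec) * (1-prev))
Numerator = 0.99 * 0.2 = 0.198
P(positive and no disease) = (1 - spec) * (1 - prev) = (1 - 0.9) * (1 - 0.2) = 0.08
Denominator = 0.198 + 0.08 = 0.278
PPV = 0.198 / 0.278 = 0.71223
As percentage = 71.2


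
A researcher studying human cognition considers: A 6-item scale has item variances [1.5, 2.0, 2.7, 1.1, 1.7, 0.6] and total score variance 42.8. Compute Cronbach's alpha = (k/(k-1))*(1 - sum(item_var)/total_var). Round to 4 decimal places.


alpha = (k/(k-1)) * (1 - sum(s_i^2)/s_total^2)
sum(item variances) = 9.6
k/(k-1) = 6/5 = 1.2
1 - 9.6/42.8 = 1 - 0.224299 = 0.775701
alpha = 1.2 * 0.775701
= 0.9308


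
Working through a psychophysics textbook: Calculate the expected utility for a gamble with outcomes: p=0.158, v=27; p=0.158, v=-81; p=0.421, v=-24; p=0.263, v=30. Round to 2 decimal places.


EU = sum(p_i * v_i)
0.158 * 27 = 4.266
0.158 * -81 = -12.798
0.421 * -24 = -10.104
0.263 * 30 = 7.89
EU = 4.266 + -12.798 + -10.104 + 7.89
= -10.75


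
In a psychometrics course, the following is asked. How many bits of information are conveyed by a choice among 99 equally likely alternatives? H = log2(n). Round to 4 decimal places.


H = log2(n)
H = log2(99)
= 6.6294


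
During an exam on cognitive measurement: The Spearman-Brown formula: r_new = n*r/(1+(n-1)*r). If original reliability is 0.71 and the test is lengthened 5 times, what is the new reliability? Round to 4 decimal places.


r_new = n*r / (1 + (n-1)*r)
Numerator = 5 * 0.71 = 3.55
Denominator = 1 + 4 * 0.71 = 3.84
r_new = 3.55 / 3.84
= 0.9245


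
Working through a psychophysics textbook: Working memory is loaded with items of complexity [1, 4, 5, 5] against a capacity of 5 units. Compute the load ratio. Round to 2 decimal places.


Total complexity = 1 + 4 + 5 + 5 = 15
Load = total / capacity = 15 / 5
= 3.00


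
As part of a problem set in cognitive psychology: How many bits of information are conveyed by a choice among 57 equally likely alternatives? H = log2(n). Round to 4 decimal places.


H = log2(n)
H = log2(57)
= 5.8329


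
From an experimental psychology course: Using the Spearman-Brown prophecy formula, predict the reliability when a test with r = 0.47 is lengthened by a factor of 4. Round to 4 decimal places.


r_new = n*r / (1 + (n-1)*r)
Numerator = 4 * 0.47 = 1.88
Denominator = 1 + 3 * 0.47 = 2.41
r_new = 1.88 / 2.41
= 0.7801


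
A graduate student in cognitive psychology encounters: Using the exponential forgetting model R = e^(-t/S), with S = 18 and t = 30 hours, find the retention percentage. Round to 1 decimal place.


R = e^(-t/S)
-t/S = -30/18 = -1.666667
R = e^(-1.666667) = 0.188876
Percentage = 0.188876 * 100
= 18.9


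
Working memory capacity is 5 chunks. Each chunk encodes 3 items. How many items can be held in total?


Total items = chunks * items_per_chunk
= 5 * 3
= 15


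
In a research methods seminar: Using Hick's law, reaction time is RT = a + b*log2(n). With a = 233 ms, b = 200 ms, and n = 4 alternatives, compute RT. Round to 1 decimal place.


RT = 233 + 200 * log2(4)
log2(4) = 2.0
RT = 233 + 200 * 2.0
= 233 + 400.0
= 633.0 ms


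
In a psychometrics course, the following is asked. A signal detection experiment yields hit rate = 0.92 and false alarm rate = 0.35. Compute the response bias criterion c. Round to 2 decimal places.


c = -0.5 * (z(HR) + z(FAR))
z(0.92) = 1.4051
z(0.35) = -0.3853
c = -0.5 * (1.4051 + -0.3853)
= -0.5 * 1.0198
= -0.51


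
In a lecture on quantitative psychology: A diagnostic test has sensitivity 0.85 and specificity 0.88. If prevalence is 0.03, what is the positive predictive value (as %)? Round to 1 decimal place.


PPV = (sens * prev) / (sens * prev + (1-spec) * (1-prev))
Numerator = 0.85 * 0.03 = 0.0255
P(positive and no disease) = (1 - spec) * (1 - prev) = (1 - 0.88) * (1 - 0.03) = 0.1164
Denominator = 0.0255 + 0.1164 = 0.1419
PPV = 0.0255 / 0.1419 = 0.179704
As percentage = 18.0


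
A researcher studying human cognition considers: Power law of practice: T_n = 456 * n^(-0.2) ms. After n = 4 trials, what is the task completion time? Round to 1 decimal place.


T_n = 456 * 4^(-0.2)
4^(-0.2) = 0.757858
T_n = 456 * 0.757858
= 345.6 ms


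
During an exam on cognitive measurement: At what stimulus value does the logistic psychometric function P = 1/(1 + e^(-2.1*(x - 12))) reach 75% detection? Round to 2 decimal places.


At P = 0.75: 0.75 = 1/(1 + e^(-k*(x-x0)))
Solving: e^(-k*(x-x0)) = 1/3
x = x0 + ln(3)/k
ln(3) = 1.0986
x = 12 + 1.0986/2.1
= 12 + 0.5231
= 12.52


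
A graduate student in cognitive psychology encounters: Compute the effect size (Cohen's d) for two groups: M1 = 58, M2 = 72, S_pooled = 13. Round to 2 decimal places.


Cohen's d = (M1 - M2) / S_pooled
= (58 - 72) / 13
= -14 / 13
= -1.08


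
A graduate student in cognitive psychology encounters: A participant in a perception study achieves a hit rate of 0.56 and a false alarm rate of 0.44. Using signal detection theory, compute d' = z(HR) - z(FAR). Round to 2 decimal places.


d' = z(HR) - z(FAR)
z(0.56) = 0.151
z(0.44) = -0.151
d' = 0.151 - -0.151
= 0.30


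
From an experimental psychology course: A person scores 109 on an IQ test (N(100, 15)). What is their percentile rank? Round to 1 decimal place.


z = (IQ - mean) / SD
z = (109 - 100) / 15 = 0.6
Percentile = Phi(0.6) * 100
Phi(0.6) = 0.725747
= 72.6


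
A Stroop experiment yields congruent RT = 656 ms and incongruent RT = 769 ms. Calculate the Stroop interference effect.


Stroop effect = RT(incongruent) - RT(congruent)
= 769 - 656
= 113 ms


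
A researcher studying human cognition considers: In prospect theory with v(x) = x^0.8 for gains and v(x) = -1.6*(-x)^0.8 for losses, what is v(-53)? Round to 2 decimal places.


Since x = -53 < 0, use v(x) = -lambda*(-x)^alpha
(-x) = 53
53^0.8 = 23.9564
v(-53) = -1.6 * 23.9564
= -38.33


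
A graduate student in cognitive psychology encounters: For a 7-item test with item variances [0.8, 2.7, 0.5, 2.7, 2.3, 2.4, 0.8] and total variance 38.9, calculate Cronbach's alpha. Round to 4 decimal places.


alpha = (k/(k-1)) * (1 - sum(s_i^2)/s_total^2)
sum(item variances) = 12.2
k/(k-1) = 7/6 = 1.166667
1 - 12.2/38.9 = 1 - 0.313625 = 0.686375
alpha = 1.166667 * 0.686375
= 0.8008


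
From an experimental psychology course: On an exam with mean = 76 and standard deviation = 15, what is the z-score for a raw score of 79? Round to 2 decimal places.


z = (X - mu) / sigma
= (79 - 76) / 15
= 3 / 15
= 0.20


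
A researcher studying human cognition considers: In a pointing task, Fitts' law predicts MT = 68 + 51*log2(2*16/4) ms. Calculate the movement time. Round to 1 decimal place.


MT = 68 + 51 * log2(2*16/4)
2D/W = 8.0
log2(8.0) = 3.0
MT = 68 + 51 * 3.0
= 221.0 ms


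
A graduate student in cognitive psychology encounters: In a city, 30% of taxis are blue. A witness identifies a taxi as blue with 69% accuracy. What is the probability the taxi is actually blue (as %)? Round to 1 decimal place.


P(blue | says blue) = P(says blue | blue)*P(blue) / [P(says blue | blue)*P(blue) + P(says blue | not blue)*P(not blue)]
Numerator = 0.69 * 0.3 = 0.207
False identification = 0.31 * 0.7 = 0.217
P = 0.207 / (0.207 + 0.217)
= 0.207 / 0.424
As percentage = 48.8


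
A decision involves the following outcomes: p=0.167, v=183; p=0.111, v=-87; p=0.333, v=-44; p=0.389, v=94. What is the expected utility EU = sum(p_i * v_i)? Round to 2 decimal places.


EU = sum(p_i * v_i)
0.167 * 183 = 30.561
0.111 * -87 = -9.657
0.333 * -44 = -14.652
0.389 * 94 = 36.566
EU = 30.561 + -9.657 + -14.652 + 36.566
= 42.82


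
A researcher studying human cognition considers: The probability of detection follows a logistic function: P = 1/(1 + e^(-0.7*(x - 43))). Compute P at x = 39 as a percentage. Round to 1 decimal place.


P(x) = 1/(1 + e^(-0.7*(39 - 43)))
Exponent = -0.7 * -4 = 2.8
e^(2.8) = 16.444647
P = 1/(1 + 16.444647) = 0.057324
Percentage = 5.7


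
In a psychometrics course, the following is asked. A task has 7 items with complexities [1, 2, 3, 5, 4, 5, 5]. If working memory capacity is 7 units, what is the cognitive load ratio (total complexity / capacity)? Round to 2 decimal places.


Total complexity = 1 + 2 + 3 + 5 + 4 + 5 + 5 = 25
Load = total / capacity = 25 / 7
= 3.57


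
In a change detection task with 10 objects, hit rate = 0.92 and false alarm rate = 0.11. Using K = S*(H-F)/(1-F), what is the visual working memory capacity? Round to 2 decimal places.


K = S * (H - F) / (1 - F)
H - F = 0.81
1 - F = 0.89
K = 10 * 0.81 / 0.89
= 9.10


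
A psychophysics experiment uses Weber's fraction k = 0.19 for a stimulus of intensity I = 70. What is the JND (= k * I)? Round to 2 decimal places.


JND = k * I
JND = 0.19 * 70
= 13.30


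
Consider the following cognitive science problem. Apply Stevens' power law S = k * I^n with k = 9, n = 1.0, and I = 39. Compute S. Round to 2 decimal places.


S = 9 * 39^1.0
39^1.0 = 39.0
S = 9 * 39.0
= 351.00


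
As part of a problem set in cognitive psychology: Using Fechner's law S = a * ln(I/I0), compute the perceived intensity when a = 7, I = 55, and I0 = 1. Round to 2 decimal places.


S = 7 * ln(55/1)
I/I0 = 55.0
ln(55.0) = 4.0073
S = 7 * 4.0073
= 28.05


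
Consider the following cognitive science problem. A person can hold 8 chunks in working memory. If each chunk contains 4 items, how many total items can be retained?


Total items = chunks * items_per_chunk
= 8 * 4
= 32


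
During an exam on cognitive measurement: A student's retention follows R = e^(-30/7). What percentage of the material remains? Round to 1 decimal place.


R = e^(-t/S)
-t/S = -30/7 = -4.285714
R = e^(-4.285714) = 0.013764
Percentage = 0.013764 * 100
= 1.4


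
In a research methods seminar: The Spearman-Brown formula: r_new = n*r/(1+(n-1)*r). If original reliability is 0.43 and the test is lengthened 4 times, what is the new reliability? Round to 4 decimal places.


r_new = n*r / (1 + (n-1)*r)
Numerator = 4 * 0.43 = 1.72
Denominator = 1 + 3 * 0.43 = 2.29
r_new = 1.72 / 2.29
= 0.7511


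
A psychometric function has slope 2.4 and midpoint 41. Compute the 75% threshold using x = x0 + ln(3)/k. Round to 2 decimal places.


At P = 0.75: 0.75 = 1/(1 + e^(-k*(x-x0)))
Solving: e^(-k*(x-x0)) = 1/3
x = x0 + ln(3)/k
ln(3) = 1.0986
x = 41 + 1.0986/2.4
= 41 + 0.4578
= 41.46


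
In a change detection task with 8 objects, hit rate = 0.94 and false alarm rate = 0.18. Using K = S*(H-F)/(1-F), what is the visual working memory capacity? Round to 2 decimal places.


K = S * (H - F) / (1 - F)
H - F = 0.76
1 - F = 0.82
K = 8 * 0.76 / 0.82
= 7.41


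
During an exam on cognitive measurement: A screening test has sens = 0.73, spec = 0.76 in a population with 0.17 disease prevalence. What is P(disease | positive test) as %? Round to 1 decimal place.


PPV = (sens * prev) / (sens * prev + (1-spec) * (1-prev))
Numerator = 0.73 * 0.17 = 0.1241
P(positive and no disease) = (1 - spec) * (1 - prev) = (1 - 0.76) * (1 - 0.17) = 0.1992
Denominator = 0.1241 + 0.1992 = 0.3233
PPV = 0.1241 / 0.3233 = 0.383854
As percentage = 38.4


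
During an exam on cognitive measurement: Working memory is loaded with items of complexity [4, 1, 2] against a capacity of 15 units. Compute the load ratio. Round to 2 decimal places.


Total complexity = 4 + 1 + 2 = 7
Load = total / capacity = 7 / 15
= 0.47


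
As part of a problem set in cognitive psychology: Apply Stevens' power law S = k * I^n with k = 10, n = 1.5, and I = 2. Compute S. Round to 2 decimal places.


S = 10 * 2^1.5
2^1.5 = 2.8284
S = 10 * 2.8284
= 28.28


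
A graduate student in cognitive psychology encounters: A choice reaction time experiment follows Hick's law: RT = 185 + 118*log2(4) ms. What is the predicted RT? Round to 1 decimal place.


RT = 185 + 118 * log2(4)
log2(4) = 2.0
RT = 185 + 118 * 2.0
= 185 + 236.0
= 421.0 ms


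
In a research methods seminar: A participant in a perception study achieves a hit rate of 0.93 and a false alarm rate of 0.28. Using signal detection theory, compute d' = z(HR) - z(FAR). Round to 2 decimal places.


d' = z(HR) - z(FAR)
z(0.93) = 1.4758
z(0.28) = -0.5828
d' = 1.4758 - -0.5828
= 2.06


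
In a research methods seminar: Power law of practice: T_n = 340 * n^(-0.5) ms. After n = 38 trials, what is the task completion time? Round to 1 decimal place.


T_n = 340 * 38^(-0.5)
38^(-0.5) = 0.162221
T_n = 340 * 0.162221
= 55.2 ms


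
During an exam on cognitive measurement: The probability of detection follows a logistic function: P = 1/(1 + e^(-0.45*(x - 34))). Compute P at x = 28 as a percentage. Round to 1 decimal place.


P(x) = 1/(1 + e^(-0.45*(28 - 34)))
Exponent = -0.45 * -6 = 2.7
e^(2.7) = 14.879732
P = 1/(1 + 14.879732) = 0.062973
Percentage = 6.3


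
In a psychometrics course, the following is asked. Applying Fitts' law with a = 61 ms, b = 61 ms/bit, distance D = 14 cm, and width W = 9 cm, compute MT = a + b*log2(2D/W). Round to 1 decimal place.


MT = 61 + 61 * log2(2*14/9)
2D/W = 3.111111
log2(3.111111) = 1.6374
MT = 61 + 61 * 1.6374
= 160.9 ms


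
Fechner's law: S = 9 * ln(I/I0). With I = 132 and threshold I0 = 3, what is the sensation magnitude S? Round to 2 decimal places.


S = 9 * ln(132/3)
I/I0 = 44.0
ln(44.0) = 3.7842
S = 9 * 3.7842
= 34.06


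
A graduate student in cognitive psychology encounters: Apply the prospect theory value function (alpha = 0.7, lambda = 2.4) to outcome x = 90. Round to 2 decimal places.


Since x = 90 >= 0, use v(x) = x^0.7
90^0.7 = 23.333
v(90) = 23.33


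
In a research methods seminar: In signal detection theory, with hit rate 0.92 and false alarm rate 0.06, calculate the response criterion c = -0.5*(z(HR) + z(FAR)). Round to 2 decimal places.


c = -0.5 * (z(HR) + z(FAR))
z(0.92) = 1.4051
z(0.06) = -1.5548
c = -0.5 * (1.4051 + -1.5548)
= -0.5 * -0.1497
= 0.07


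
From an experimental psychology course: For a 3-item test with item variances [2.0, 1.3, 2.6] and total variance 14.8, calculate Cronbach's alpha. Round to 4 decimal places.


alpha = (k/(k-1)) * (1 - sum(s_i^2)/s_total^2)
sum(item variances) = 5.9
k/(k-1) = 3/2 = 1.5
1 - 5.9/14.8 = 1 - 0.398649 = 0.601351
alpha = 1.5 * 0.601351
= 0.9020


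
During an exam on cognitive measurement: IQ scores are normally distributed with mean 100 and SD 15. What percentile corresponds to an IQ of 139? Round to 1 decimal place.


z = (IQ - mean) / SD
z = (139 - 100) / 15 = 2.6
Percentile = Phi(2.6) * 100
Phi(2.6) = 0.995339
= 99.5


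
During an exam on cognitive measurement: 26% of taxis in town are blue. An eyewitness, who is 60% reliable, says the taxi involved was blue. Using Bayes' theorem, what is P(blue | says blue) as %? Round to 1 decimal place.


P(blue | says blue) = P(says blue | blue)*P(blue) / [P(says blue | blue)*P(blue) + P(says blue | not blue)*P(not blue)]
Numerator = 0.6 * 0.26 = 0.156
False identification = 0.4 * 0.74 = 0.296
P = 0.156 / (0.156 + 0.296)
= 0.156 / 0.452
As percentage = 34.5


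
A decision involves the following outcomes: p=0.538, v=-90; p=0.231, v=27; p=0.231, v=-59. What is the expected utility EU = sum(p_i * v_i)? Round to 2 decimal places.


EU = sum(p_i * v_i)
0.538 * -90 = -48.42
0.231 * 27 = 6.237
0.231 * -59 = -13.629
EU = -48.42 + 6.237 + -13.629
= -55.81


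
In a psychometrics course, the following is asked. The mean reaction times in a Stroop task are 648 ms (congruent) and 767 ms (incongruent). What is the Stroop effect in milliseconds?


Stroop effect = RT(incongruent) - RT(congruent)
= 767 - 648
= 119 ms


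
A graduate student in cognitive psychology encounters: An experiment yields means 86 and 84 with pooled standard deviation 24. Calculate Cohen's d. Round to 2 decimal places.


Cohen's d = (M1 - M2) / S_pooled
= (86 - 84) / 24
= 2 / 24
= 0.08


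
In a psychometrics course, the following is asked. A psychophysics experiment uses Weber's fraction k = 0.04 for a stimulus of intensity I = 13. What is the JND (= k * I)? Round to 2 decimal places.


JND = k * I
JND = 0.04 * 13
= 0.52


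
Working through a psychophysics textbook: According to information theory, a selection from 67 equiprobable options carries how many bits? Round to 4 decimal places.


H = log2(n)
H = log2(67)
= 6.0661


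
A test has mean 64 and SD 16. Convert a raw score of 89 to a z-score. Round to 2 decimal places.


z = (X - mu) / sigma
= (89 - 64) / 16
= 25 / 16
= 1.56


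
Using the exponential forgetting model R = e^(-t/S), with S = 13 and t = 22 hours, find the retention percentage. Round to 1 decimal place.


R = e^(-t/S)
-t/S = -22/13 = -1.692308
R = e^(-1.692308) = 0.184094
Percentage = 0.184094 * 100
= 18.4


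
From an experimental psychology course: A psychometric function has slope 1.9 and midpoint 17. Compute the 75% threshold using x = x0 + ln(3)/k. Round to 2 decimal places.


At P = 0.75: 0.75 = 1/(1 + e^(-k*(x-x0)))
Solving: e^(-k*(x-x0)) = 1/3
x = x0 + ln(3)/k
ln(3) = 1.0986
x = 17 + 1.0986/1.9
= 17 + 0.5782
= 17.58


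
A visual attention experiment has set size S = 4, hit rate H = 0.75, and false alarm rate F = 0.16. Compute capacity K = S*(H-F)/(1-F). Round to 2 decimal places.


K = S * (H - F) / (1 - F)
H - F = 0.59
1 - F = 0.84
K = 4 * 0.59 / 0.84
= 2.81


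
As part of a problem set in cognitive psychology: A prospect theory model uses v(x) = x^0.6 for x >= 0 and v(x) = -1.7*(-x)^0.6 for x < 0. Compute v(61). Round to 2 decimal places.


Since x = 61 >= 0, use v(x) = x^0.6
61^0.6 = 11.7814
v(61) = 11.78


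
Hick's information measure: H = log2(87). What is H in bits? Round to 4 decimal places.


H = log2(n)
H = log2(87)
= 6.4429


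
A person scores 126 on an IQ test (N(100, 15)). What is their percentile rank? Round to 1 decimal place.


z = (IQ - mean) / SD
z = (126 - 100) / 15 = 1.7333
Percentile = Phi(1.7333) * 100
Phi(1.7333) = 0.958479
= 95.8


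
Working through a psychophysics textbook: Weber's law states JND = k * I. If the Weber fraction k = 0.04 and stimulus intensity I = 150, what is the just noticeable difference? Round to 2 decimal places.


JND = k * I
JND = 0.04 * 150
= 6.00


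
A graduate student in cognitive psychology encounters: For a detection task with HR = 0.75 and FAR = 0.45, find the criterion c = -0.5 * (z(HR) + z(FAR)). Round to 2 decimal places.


c = -0.5 * (z(HR) + z(FAR))
z(0.75) = 0.6745
z(0.45) = -0.1257
c = -0.5 * (0.6745 + -0.1257)
= -0.5 * 0.5488
= -0.27


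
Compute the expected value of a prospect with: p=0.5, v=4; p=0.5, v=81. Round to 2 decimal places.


EU = sum(p_i * v_i)
0.5 * 4 = 2.0
0.5 * 81 = 40.5
EU = 2.0 + 40.5
= 42.50


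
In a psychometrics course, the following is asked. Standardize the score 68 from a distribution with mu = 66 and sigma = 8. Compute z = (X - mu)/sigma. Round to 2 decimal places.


z = (X - mu) / sigma
= (68 - 66) / 8
= 2 / 8
= 0.25


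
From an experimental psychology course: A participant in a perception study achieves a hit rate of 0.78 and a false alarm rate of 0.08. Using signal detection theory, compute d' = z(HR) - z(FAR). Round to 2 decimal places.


d' = z(HR) - z(FAR)
z(0.78) = 0.7722
z(0.08) = -1.4051
d' = 0.7722 - -1.4051
= 2.18


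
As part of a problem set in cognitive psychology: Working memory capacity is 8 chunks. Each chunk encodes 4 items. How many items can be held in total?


Total items = chunks * items_per_chunk
= 8 * 4
= 32


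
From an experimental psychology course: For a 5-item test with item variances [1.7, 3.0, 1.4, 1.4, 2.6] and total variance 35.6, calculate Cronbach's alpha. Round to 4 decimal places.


alpha = (k/(k-1)) * (1 - sum(s_i^2)/s_total^2)
sum(item variances) = 10.1
k/(k-1) = 5/4 = 1.25
1 - 10.1/35.6 = 1 - 0.283708 = 0.716292
alpha = 1.25 * 0.716292
= 0.8954


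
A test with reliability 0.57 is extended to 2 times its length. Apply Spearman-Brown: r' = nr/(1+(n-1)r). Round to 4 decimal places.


r_new = n*r / (1 + (n-1)*r)
Numerator = 2 * 0.57 = 1.14
Denominator = 1 + 1 * 0.57 = 1.57
r_new = 1.14 / 1.57
= 0.7261


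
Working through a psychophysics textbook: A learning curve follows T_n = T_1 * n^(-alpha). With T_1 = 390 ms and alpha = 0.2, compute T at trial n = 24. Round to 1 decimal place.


T_n = 390 * 24^(-0.2)
24^(-0.2) = 0.529612
T_n = 390 * 0.529612
= 206.5 ms


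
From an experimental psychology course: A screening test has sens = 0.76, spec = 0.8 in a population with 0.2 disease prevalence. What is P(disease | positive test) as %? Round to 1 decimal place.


PPV = (sens * prev) / (sens * prev + (1-spec) * (1-prev))
Numerator = 0.76 * 0.2 = 0.152
P(positive and no disease) = (1 - spec) * (1 - prev) = (1 - 0.8) * (1 - 0.2) = 0.16
Denominator = 0.152 + 0.16 = 0.312
PPV = 0.152 / 0.312 = 0.487179
As percentage = 48.7


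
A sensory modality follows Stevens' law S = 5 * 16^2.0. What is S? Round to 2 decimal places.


S = 5 * 16^2.0
16^2.0 = 256.0
S = 5 * 256.0
= 1280.00


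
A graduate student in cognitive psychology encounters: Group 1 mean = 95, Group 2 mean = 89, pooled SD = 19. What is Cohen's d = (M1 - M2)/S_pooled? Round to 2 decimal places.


Cohen's d = (M1 - M2) / S_pooled
= (95 - 89) / 19
= 6 / 19
= 0.32


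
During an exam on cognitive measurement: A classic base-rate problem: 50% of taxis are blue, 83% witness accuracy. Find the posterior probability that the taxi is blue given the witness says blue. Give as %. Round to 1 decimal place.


P(blue | says blue) = P(says blue | blue)*P(blue) / [P(says blue | blue)*P(blue) + P(says blue | not blue)*P(not blue)]
Numerator = 0.83 * 0.5 = 0.415
False identification = 0.17 * 0.5 = 0.085
P = 0.415 / (0.415 + 0.085)
= 0.415 / 0.5
As percentage = 83.0


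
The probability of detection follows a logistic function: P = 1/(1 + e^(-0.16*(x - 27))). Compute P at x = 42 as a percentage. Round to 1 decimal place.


P(x) = 1/(1 + e^(-0.16*(42 - 27)))
Exponent = -0.16 * 15 = -2.4
e^(-2.4) = 0.090718
P = 1/(1 + 0.090718) = 0.916827
Percentage = 91.7


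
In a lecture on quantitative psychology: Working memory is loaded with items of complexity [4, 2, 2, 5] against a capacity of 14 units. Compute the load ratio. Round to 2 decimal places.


Total complexity = 4 + 2 + 2 + 5 = 13
Load = total / capacity = 13 / 14
= 0.93


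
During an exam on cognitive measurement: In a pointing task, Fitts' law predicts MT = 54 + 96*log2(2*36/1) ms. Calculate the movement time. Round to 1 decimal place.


MT = 54 + 96 * log2(2*36/1)
2D/W = 72.0
log2(72.0) = 6.1699
MT = 54 + 96 * 6.1699
= 646.3 ms


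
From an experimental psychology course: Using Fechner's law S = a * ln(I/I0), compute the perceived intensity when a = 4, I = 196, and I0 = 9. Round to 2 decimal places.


S = 4 * ln(196/9)
I/I0 = 21.777778
ln(21.777778) = 3.0809
S = 4 * 3.0809
= 12.32


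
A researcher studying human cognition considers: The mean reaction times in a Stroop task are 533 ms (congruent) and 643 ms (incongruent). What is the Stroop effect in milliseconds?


Stroop effect = RT(incongruent) - RT(congruent)
= 643 - 533
= 110 ms


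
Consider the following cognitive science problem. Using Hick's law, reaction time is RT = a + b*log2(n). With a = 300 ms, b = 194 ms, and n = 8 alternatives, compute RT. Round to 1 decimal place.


RT = 300 + 194 * log2(8)
log2(8) = 3.0
RT = 300 + 194 * 3.0
= 300 + 582.0
= 882.0 ms


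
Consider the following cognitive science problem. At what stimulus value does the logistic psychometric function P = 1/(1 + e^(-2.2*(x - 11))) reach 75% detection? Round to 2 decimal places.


At P = 0.75: 0.75 = 1/(1 + e^(-k*(x-x0)))
Solving: e^(-k*(x-x0)) = 1/3
x = x0 + ln(3)/k
ln(3) = 1.0986
x = 11 + 1.0986/2.2
= 11 + 0.4994
= 11.50


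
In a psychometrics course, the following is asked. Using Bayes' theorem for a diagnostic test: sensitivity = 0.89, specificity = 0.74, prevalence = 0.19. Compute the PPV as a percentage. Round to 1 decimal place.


PPV = (sens * prev) / (sens * prev + (1-spec) * (1-prev))
Numerator = 0.89 * 0.19 = 0.1691
P(positive and no disease) = (1 - spec) * (1 - prev) = (1 - 0.74) * (1 - 0.19) = 0.2106
Denominator = 0.1691 + 0.2106 = 0.3797
PPV = 0.1691 / 0.3797 = 0.445352
As percentage = 44.5


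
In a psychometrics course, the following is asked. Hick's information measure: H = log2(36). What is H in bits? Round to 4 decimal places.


H = log2(n)
H = log2(36)
= 5.1699


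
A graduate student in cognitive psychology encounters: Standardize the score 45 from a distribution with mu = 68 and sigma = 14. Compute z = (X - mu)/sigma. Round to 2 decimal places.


z = (X - mu) / sigma
= (45 - 68) / 14
= -23 / 14
= -1.64


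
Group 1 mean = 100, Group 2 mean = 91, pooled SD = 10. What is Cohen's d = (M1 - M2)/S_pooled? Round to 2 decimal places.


Cohen's d = (M1 - M2) / S_pooled
= (100 - 91) / 10
= 9 / 10
= 0.90


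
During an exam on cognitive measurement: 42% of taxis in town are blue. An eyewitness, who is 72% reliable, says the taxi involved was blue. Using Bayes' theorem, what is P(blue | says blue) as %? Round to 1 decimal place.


P(blue | says blue) = P(says blue | blue)*P(blue) / [P(says blue | blue)*P(blue) + P(says blue | not blue)*P(not blue)]
Numerator = 0.72 * 0.42 = 0.3024
False identification = 0.28 * 0.58 = 0.1624
P = 0.3024 / (0.3024 + 0.1624)
= 0.3024 / 0.4648
As percentage = 65.1


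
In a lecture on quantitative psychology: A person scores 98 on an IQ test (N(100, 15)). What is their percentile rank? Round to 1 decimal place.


z = (IQ - mean) / SD
z = (98 - 100) / 15 = -0.1333
Percentile = Phi(-0.1333) * 100
Phi(-0.1333) = 0.446978
= 44.7


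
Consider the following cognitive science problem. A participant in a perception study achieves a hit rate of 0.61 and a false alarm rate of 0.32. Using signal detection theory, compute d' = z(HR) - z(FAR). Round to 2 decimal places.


d' = z(HR) - z(FAR)
z(0.61) = 0.2793
z(0.32) = -0.4677
d' = 0.2793 - -0.4677
= 0.75


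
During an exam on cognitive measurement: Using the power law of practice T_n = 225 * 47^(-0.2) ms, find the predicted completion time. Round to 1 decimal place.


T_n = 225 * 47^(-0.2)
47^(-0.2) = 0.462999
T_n = 225 * 0.462999
= 104.2 ms


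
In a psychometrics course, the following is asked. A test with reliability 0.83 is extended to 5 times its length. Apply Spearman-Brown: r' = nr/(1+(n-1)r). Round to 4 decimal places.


r_new = n*r / (1 + (n-1)*r)
Numerator = 5 * 0.83 = 4.15
Denominator = 1 + 4 * 0.83 = 4.32
r_new = 4.15 / 4.32
= 0.9606


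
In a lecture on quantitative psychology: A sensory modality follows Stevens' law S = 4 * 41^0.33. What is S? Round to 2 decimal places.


S = 4 * 41^0.33
41^0.33 = 3.4058
S = 4 * 3.4058
= 13.62


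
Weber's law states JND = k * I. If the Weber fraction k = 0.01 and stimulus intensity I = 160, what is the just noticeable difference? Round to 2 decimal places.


JND = k * I
JND = 0.01 * 160
= 1.60


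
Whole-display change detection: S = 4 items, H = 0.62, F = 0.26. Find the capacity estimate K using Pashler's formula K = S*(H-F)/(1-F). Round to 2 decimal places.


K = S * (H - F) / (1 - F)
H - F = 0.36
1 - F = 0.74
K = 4 * 0.36 / 0.74
= 1.95


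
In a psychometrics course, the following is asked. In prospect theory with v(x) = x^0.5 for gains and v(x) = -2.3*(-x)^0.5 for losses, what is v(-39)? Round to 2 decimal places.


Since x = -39 < 0, use v(x) = -lambda*(-x)^alpha
(-x) = 39
39^0.5 = 6.245
v(-39) = -2.3 * 6.245
= -14.36


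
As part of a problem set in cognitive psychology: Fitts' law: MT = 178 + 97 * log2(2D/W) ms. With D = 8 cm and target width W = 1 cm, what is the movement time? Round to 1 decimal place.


MT = 178 + 97 * log2(2*8/1)
2D/W = 16.0
log2(16.0) = 4.0
MT = 178 + 97 * 4.0
= 566.0 ms


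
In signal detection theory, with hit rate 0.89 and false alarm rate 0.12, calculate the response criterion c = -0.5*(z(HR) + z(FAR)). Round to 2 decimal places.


c = -0.5 * (z(HR) + z(FAR))
z(0.89) = 1.2265
z(0.12) = -1.175
c = -0.5 * (1.2265 + -1.175)
= -0.5 * 0.0515
= -0.03


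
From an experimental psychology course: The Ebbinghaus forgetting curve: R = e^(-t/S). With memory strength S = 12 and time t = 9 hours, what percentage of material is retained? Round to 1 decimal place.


R = e^(-t/S)
-t/S = -9/12 = -0.75
R = e^(-0.75) = 0.472367
Percentage = 0.472367 * 100
= 47.2


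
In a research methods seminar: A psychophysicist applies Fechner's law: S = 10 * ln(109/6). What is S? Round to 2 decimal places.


S = 10 * ln(109/6)
I/I0 = 18.166667
ln(18.166667) = 2.8996
S = 10 * 2.8996
= 29.00


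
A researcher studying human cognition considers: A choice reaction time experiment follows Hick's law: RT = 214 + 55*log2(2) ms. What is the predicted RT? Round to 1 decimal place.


RT = 214 + 55 * log2(2)
log2(2) = 1.0
RT = 214 + 55 * 1.0
= 214 + 55.0
= 269.0 ms


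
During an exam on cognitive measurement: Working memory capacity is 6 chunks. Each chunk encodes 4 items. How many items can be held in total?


Total items = chunks * items_per_chunk
= 6 * 4
= 24


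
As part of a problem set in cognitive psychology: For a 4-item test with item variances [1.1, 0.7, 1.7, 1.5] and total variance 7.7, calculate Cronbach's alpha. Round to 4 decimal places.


alpha = (k/(k-1)) * (1 - sum(s_i^2)/s_total^2)
sum(item variances) = 5.0
k/(k-1) = 4/3 = 1.333333
1 - 5.0/7.7 = 1 - 0.649351 = 0.350649
alpha = 1.333333 * 0.350649
= 0.4675


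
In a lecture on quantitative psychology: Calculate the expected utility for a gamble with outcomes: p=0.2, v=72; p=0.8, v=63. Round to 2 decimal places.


EU = sum(p_i * v_i)
0.2 * 72 = 14.4
0.8 * 63 = 50.4
EU = 14.4 + 50.4
= 64.80


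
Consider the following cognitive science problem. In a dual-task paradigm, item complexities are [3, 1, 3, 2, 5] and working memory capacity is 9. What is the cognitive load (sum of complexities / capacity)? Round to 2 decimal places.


Total complexity = 3 + 1 + 3 + 2 + 5 = 14
Load = total / capacity = 14 / 9
= 1.56


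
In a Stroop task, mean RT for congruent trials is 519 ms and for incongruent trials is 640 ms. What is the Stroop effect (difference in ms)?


Stroop effect = RT(incongruent) - RT(congruent)
= 640 - 519
= 121 ms


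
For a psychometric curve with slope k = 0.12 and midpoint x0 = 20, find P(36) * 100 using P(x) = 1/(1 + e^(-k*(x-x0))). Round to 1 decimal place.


P(x) = 1/(1 + e^(-0.12*(36 - 20)))
Exponent = -0.12 * 16 = -1.92
e^(-1.92) = 0.146607
P = 1/(1 + 0.146607) = 0.872138
Percentage = 87.2


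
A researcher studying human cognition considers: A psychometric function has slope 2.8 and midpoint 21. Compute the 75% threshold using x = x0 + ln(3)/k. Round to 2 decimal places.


At P = 0.75: 0.75 = 1/(1 + e^(-k*(x-x0)))
Solving: e^(-k*(x-x0)) = 1/3
x = x0 + ln(3)/k
ln(3) = 1.0986
x = 21 + 1.0986/2.8
= 21 + 0.3924
= 21.39


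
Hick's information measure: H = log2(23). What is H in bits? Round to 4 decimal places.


H = log2(n)
H = log2(23)
= 4.5236


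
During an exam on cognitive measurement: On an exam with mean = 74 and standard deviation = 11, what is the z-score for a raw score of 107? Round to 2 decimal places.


z = (X - mu) / sigma
= (107 - 74) / 11
= 33 / 11
= 3.00


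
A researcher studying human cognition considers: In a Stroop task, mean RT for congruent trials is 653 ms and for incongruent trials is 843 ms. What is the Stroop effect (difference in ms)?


Stroop effect = RT(incongruent) - RT(congruent)
= 843 - 653
= 190 ms


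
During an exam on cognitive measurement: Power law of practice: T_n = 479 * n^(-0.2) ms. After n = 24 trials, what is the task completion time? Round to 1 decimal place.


T_n = 479 * 24^(-0.2)
24^(-0.2) = 0.529612
T_n = 479 * 0.529612
= 253.7 ms


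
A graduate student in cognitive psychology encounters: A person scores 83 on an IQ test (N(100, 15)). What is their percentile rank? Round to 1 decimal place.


z = (IQ - mean) / SD
z = (83 - 100) / 15 = -1.1333
Percentile = Phi(-1.1333) * 100
Phi(-1.1333) = 0.128544
= 12.9


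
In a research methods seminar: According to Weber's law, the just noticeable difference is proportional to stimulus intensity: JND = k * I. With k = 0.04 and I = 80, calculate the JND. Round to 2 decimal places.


JND = k * I
JND = 0.04 * 80
= 3.20


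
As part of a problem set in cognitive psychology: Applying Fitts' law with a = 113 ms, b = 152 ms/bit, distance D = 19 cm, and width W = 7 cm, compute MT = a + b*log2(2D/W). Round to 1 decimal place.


MT = 113 + 152 * log2(2*19/7)
2D/W = 5.428571
log2(5.428571) = 2.4406
MT = 113 + 152 * 2.4406
= 484.0 ms


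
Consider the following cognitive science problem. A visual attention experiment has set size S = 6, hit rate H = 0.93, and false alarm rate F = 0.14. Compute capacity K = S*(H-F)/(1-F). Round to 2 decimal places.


K = S * (H - F) / (1 - F)
H - F = 0.79
1 - F = 0.86
K = 6 * 0.79 / 0.86
= 5.51


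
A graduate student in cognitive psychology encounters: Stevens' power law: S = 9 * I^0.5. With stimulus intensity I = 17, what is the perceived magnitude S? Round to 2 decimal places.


S = 9 * 17^0.5
17^0.5 = 4.1231
S = 9 * 4.1231
= 37.11


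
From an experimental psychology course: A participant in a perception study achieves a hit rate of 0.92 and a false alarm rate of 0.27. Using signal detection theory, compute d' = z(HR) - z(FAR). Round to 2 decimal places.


d' = z(HR) - z(FAR)
z(0.92) = 1.4051
z(0.27) = -0.6128
d' = 1.4051 - -0.6128
= 2.02


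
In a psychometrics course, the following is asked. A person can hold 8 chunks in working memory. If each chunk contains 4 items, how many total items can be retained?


Total items = chunks * items_per_chunk
= 8 * 4
= 32


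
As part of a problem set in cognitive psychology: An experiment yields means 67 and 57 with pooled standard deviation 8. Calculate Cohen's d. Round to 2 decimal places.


Cohen's d = (M1 - M2) / S_pooled
= (67 - 57) / 8
= 10 / 8
= 1.25


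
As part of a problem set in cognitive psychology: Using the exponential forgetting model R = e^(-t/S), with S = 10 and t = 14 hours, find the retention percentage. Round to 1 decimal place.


R = e^(-t/S)
-t/S = -14/10 = -1.4
R = e^(-1.4) = 0.246597
Percentage = 0.246597 * 100
= 24.7


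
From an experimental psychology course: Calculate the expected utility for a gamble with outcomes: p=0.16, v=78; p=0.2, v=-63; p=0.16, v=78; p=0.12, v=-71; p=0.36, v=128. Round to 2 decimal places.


EU = sum(p_i * v_i)
0.16 * 78 = 12.48
0.2 * -63 = -12.6
0.16 * 78 = 12.48
0.12 * -71 = -8.52
0.36 * 128 = 46.08
EU = 12.48 + -12.6 + 12.48 + -8.52 + 46.08
= 49.92


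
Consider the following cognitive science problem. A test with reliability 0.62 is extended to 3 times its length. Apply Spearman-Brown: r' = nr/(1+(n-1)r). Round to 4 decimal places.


r_new = n*r / (1 + (n-1)*r)
Numerator = 3 * 0.62 = 1.86
Denominator = 1 + 2 * 0.62 = 2.24
r_new = 1.86 / 2.24
= 0.8304


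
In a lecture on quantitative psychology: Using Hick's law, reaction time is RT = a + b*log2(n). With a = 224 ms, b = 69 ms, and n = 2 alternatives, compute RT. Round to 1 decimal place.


RT = 224 + 69 * log2(2)
log2(2) = 1.0
RT = 224 + 69 * 1.0
= 224 + 69.0
= 293.0 ms


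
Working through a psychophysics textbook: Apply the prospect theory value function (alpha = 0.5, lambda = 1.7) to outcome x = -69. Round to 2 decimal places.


Since x = -69 < 0, use v(x) = -lambda*(-x)^alpha
(-x) = 69
69^0.5 = 8.3066
v(-69) = -1.7 * 8.3066
= -14.12


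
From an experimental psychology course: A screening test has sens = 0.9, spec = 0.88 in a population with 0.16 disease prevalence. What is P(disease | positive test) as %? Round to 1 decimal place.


PPV = (sens * prev) / (sens * prev + (1-spec) * (1-prev))
Numerator = 0.9 * 0.16 = 0.144
P(positive and no disease) = (1 - spec) * (1 - prev) = (1 - 0.88) * (1 - 0.16) = 0.1008
Denominator = 0.144 + 0.1008 = 0.2448
PPV = 0.144 / 0.2448 = 0.588235
As percentage = 58.8


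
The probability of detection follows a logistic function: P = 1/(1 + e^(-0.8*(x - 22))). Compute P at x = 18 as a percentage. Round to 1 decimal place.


P(x) = 1/(1 + e^(-0.8*(18 - 22)))
Exponent = -0.8 * -4 = 3.2
e^(3.2) = 24.53253
P = 1/(1 + 24.53253) = 0.039166
Percentage = 3.9


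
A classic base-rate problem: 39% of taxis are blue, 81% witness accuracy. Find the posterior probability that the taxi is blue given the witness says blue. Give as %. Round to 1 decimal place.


P(blue | says blue) = P(says blue | blue)*P(blue) / [P(says blue | blue)*P(blue) + P(says blue | not blue)*P(not blue)]
Numerator = 0.81 * 0.39 = 0.3159
False identification = 0.19 * 0.61 = 0.1159
P = 0.3159 / (0.3159 + 0.1159)
= 0.3159 / 0.4318
As percentage = 73.2


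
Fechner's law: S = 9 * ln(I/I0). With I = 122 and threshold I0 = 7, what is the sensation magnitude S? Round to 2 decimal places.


S = 9 * ln(122/7)
I/I0 = 17.428571
ln(17.428571) = 2.8581
S = 9 * 2.8581
= 25.72


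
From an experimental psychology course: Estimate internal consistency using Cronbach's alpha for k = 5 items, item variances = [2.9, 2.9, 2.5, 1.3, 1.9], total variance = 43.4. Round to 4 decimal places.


alpha = (k/(k-1)) * (1 - sum(s_i^2)/s_total^2)
sum(item variances) = 11.5
k/(k-1) = 5/4 = 1.25
1 - 11.5/43.4 = 1 - 0.264977 = 0.735023
alpha = 1.25 * 0.735023
= 0.9188


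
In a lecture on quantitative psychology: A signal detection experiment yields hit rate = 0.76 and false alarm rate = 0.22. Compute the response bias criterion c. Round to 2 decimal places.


c = -0.5 * (z(HR) + z(FAR))
z(0.76) = 0.7063
z(0.22) = -0.7722
c = -0.5 * (0.7063 + -0.7722)
= -0.5 * -0.0659
= 0.03


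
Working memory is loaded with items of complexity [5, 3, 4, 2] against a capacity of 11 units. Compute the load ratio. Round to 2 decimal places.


Total complexity = 5 + 3 + 4 + 2 = 14
Load = total / capacity = 14 / 11
= 1.27


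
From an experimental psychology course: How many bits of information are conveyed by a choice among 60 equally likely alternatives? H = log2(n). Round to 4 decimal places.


H = log2(n)
H = log2(60)
= 5.9069


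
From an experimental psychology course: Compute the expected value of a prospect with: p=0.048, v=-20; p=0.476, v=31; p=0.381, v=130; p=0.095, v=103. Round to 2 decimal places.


EU = sum(p_i * v_i)
0.048 * -20 = -0.96
0.476 * 31 = 14.756
0.381 * 130 = 49.53
0.095 * 103 = 9.785
EU = -0.96 + 14.756 + 49.53 + 9.785
= 73.11
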